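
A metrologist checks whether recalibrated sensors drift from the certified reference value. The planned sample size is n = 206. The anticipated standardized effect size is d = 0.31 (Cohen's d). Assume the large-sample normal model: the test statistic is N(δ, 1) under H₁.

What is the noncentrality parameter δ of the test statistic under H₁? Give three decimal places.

δ ≈ 4.449

δ = d·√n = 0.31 × √206 = 4.4493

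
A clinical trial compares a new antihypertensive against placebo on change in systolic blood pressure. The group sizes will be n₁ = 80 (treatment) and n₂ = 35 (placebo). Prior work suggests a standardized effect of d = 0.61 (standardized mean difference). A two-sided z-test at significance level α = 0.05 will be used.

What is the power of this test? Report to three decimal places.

Power ≈ 0.853

Noncentrality parameter: δ = d / √(1/n₁ + 1/n₂) = 0.61 / √(1/80 + 1/35) = 3.0100
Critical value for a two-sided test at α = 0.05: z_{α/2} = 1.960.
Power = Φ(δ − 1.960) + Φ(−δ − 1.960) = Φ(1.050) + Φ(-4.970) = 0.8531 + 0.0000 = 0.8531.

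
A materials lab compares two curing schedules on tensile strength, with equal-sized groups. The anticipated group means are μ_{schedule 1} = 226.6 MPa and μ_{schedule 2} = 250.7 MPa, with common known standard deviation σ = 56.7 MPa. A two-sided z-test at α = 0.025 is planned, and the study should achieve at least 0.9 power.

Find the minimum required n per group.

n = 138 per group

Standardized effect: d = |μ_{schedule 1} − μ_{schedule 2}| / σ = |226.6 − 250.7| / 56.7 = 0.4250
Set Φ(δ − 2.241) = 0.9; then δ − 2.241 = Φ⁻¹(0.9) = 1.282, giving δ = 3.523.
(The Φ(−δ − z_{α/2}) term is vanishingly small for δ > 0 and is dropped in the standard sample-size formula.)
δ = d·√(n/2) ⇒ n = 2(δ/d)² = 2 × (3.523 / 0.4250)² = 137.40.
Rounding up, n = 138 per group.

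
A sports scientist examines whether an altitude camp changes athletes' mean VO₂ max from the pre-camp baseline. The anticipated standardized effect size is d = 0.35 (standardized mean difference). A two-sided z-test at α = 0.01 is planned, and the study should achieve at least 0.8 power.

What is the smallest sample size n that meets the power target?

n = 96

For power 0.8 need Φ(δ − z_{0.005}) = 0.8, so δ = z_{0.005} + z_{0.20} = 2.576 + 0.842 = 3.417.
(Ignoring the negligible lower-tail rejection probability gives the usual closed-form inversion.)
δ = d·√n ⇒ n = (δ/d)² = (3.417 / 0.35)² = 95.34.
Round up to the next whole unit.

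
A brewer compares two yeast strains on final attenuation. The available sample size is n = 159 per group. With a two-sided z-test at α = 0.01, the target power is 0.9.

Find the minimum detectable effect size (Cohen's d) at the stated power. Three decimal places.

Need Φ(δ − 2.576) = 0.9, so δ = 2.576 + 1.282 = 3.857.
(Lower-tail contribution to power is negligible for δ > 0.)
δ = d·√(n/2) ⇒ d = δ/√(n/2) = 3.857/√(159/2) = 0.4326.

d ≈ 0.433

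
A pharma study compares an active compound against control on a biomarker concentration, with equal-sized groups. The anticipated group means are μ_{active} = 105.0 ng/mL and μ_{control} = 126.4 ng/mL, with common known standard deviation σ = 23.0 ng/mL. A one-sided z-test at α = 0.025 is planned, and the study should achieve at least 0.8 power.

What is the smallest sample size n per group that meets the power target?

Standardized effect: d = |μ_{active} − μ_{control}| / σ = |105.0 − 126.4| / 23.0 = 0.9304
For power 0.8 need Φ(δ − z_{0.025}) = 0.8, so δ = z_{0.025} + z_{0.20} = 1.960 + 0.842 = 2.802.
δ = d·√(n/2) ⇒ n = 2(δ/d)² = 2 × (2.802 / 0.9304)² = 18.13.
Rounding up, n = 19 per group.

n = 19 per group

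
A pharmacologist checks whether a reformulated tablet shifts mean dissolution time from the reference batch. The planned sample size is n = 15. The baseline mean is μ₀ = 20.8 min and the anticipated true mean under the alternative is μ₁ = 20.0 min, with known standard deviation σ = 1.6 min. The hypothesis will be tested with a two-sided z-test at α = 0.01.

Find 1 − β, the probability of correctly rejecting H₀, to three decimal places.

Standardized effect: d = |μ₁ − μ₀| / σ = |20.0 − 20.8| / 1.6 = 0.5000
Noncentrality parameter: δ = d·√n = 0.5000 × √15 = 1.9365
Two-sided α = 0.01 → critical value z_{0.005} = 2.576.
Power = Φ(δ − 2.576) + Φ(−δ − 2.576) = Φ(-0.639) + Φ(-4.512) = 0.2613 + 0.0000 = 0.2613.

Power ≈ 0.261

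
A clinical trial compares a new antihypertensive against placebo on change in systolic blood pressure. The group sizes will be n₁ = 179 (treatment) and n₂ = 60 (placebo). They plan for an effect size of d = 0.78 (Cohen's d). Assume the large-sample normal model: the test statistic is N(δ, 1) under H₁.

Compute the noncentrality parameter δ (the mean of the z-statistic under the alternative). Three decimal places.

The noncentrality parameter scales effect size by the design's sample-size factor: δ = d / √(1/n₁ + 1/n₂) = 0.78 / √(1/179 + 1/60) = 5.2287

δ ≈ 5.229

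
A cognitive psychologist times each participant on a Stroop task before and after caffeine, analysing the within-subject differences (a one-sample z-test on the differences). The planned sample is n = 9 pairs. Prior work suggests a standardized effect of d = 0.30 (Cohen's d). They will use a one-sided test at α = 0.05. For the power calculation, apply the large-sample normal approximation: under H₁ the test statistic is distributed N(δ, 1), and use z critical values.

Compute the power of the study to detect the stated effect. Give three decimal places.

Power ≈ 0.228

Noncentrality parameter: δ = d·√n = 0.30 × √9 = 0.9000
Critical value for a one-sided test at α = 0.05: z_α = 1.645.
Power = P(Z > 1.645 − δ) = Φ(-0.745) = 0.2282.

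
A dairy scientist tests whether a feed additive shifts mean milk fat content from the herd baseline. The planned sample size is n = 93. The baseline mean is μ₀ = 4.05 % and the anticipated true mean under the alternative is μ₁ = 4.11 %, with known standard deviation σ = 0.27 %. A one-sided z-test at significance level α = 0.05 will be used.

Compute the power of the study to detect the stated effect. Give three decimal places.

Power ≈ 0.691

Standardized effect: d = |μ₁ − μ₀| / σ = |4.11 − 4.05| / 0.27 = 0.2222
Noncentrality parameter: δ = d·√n = 0.2222 × √93 = 2.1430
One-sided α = 0.05 → critical value z_{0.05} = 1.645.
Power = Φ(δ − 1.645) = Φ(0.498) = 0.6908.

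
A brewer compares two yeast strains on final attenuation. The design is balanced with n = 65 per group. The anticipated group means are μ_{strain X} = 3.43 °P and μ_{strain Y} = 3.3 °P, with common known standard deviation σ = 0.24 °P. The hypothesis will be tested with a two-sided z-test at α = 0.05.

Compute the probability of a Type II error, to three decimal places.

β ≈ 0.130

Standardized effect: d = |μ_{strain X} − μ_{strain Y}| / σ = |3.43 − 3.3| / 0.24 = 0.5417
Noncentrality parameter: δ = d·√(n/2) = 0.5417 × √(65/2) = 3.0880
Two-sided α = 0.05 → critical value z_{0.025} = 1.960.
Power = Φ(δ − 1.960) + Φ(−δ − 1.960) = Φ(1.128) + Φ(-5.048) = 0.8703 + 0.0000 = 0.8703.
Type II error: β = 1 − power = 1 − 0.8703 = 0.1297.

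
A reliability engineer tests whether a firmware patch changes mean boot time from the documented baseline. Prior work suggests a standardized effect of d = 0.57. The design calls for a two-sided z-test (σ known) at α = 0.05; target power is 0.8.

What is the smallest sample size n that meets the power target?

For power 0.8 need Φ(δ − z_{0.025}) = 0.8, so δ = z_{0.025} + z_{0.20} = 1.960 + 0.842 = 2.802.
(Ignoring the negligible lower-tail rejection probability gives the usual closed-form inversion.)
δ = d·√n ⇒ n = (δ/d)² = (2.802 / 0.57)² = 24.16.
Round up to the next whole unit.

n = 25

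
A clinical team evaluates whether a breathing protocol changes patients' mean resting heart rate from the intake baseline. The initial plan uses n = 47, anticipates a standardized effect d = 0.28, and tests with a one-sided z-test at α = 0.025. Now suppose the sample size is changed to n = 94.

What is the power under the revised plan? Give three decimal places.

Power ≈ 0.775

With n = 94: δ = d·√n = 0.28 × √94 = 2.7147. Critical value z_{0.025} = 1.960.
Revised power = Φ(δ − 1.960) = Φ(0.755) = 0.7748.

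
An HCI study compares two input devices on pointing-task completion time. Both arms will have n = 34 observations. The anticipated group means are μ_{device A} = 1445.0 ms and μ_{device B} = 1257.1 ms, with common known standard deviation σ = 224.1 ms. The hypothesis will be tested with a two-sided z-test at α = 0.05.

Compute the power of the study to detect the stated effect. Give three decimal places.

Standardized effect: d = |μ_{device A} − μ_{device B}| / σ = |1445.0 − 1257.1| / 224.1 = 0.8385
Noncentrality parameter: δ = d·√(n/2) = 0.8385 × √(34/2) = 3.4571
Critical value for a two-sided test at α = 0.05: z_{α/2} = 1.960.
Power = Φ(δ − 1.960) + Φ(−δ − 1.960) = Φ(1.497) + Φ(-5.417) = 0.9328 + 0.0000 = 0.9328.

Power ≈ 0.933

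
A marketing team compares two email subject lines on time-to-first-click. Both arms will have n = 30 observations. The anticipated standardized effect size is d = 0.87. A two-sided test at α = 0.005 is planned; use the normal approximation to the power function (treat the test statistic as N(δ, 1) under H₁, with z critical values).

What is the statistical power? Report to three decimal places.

Noncentrality parameter: δ = d·√(n/2) = 0.87 × √(30/2) = 3.3695
Two-sided α = 0.005 → critical value z_{0.0025} = 2.807.
Power = Φ(δ − 2.807) + Φ(−δ − 2.807) = Φ(0.562) + Φ(-6.177) = 0.7131 + 0.0000 = 0.7131.

Power ≈ 0.713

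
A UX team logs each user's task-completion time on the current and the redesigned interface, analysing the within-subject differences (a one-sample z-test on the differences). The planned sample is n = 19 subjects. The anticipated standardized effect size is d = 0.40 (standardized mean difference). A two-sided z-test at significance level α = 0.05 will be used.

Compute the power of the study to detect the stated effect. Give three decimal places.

Noncentrality parameter: δ = d·√n = 0.40 × √19 = 1.7436
Two-sided α = 0.05 → critical value z_{0.025} = 1.960.
Power = Φ(δ − 1.960) + Φ(−δ − 1.960) = Φ(-0.216) + Φ(-3.704) = 0.4143 + 0.0001 = 0.4144.

Power ≈ 0.414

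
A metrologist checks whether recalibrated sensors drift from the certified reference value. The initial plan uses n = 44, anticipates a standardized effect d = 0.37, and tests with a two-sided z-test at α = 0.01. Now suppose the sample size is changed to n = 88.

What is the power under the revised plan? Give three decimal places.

With n = 88: δ = d·√n = 0.37 × √88 = 3.4709. Critical value z_{0.005} = 2.576.
Revised power = Φ(δ − 2.576) + Φ(−δ − 2.576) = Φ(0.895) + Φ(-6.047) = 0.8146 + 0.0000 = 0.8146.

Power ≈ 0.815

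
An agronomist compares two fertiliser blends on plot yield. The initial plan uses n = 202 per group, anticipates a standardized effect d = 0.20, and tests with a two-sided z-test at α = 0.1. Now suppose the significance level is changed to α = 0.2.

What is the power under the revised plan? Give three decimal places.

Power ≈ 0.767

δ = d·√(n/2) = 0.20 × √(202/2) = 2.0100 (unchanged). New critical value: z_{0.1} = 1.282.
Revised power = Φ(δ − 1.282) + Φ(−δ − 1.282) = Φ(0.728) + Φ(-3.292) = 0.7668 + 0.0005 = 0.7673.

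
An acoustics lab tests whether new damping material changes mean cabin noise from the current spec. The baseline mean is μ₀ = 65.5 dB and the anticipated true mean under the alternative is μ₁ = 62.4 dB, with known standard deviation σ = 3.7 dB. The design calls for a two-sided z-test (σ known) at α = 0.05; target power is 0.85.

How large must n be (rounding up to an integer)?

n = 13

Standardized effect: d = |μ₁ − μ₀| / σ = |62.4 − 65.5| / 3.7 = 0.8378
For power 0.85 need Φ(δ − z_{0.025}) = 0.85, so δ = z_{0.025} + z_{0.15} = 1.960 + 1.036 = 2.996.
(The Φ(−δ − z_{α/2}) term is vanishingly small for δ > 0 and is dropped in the standard sample-size formula.)
δ = d·√n ⇒ n = (δ/d)² = (2.996 / 0.8378)² = 12.79.
Round up to the next whole unit.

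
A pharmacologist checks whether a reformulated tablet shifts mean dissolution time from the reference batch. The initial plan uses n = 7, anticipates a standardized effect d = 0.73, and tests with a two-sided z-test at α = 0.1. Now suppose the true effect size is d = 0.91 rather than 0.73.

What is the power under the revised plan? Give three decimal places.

Power ≈ 0.777

With d = 0.91: δ = d·√n = 0.91 × √7 = 2.4076. Critical value z_{0.05} = 1.645.
Revised power = Φ(δ − 1.645) + Φ(−δ − 1.645) = Φ(0.763) + Φ(-4.052) = 0.7772 + 0.0000 = 0.7772.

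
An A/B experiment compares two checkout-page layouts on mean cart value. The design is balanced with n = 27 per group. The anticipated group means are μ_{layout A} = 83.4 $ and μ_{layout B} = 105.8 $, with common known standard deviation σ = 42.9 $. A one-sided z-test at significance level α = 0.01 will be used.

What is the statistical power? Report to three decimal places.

Power ≈ 0.342

Standardized effect: d = |μ_{layout A} − μ_{layout B}| / σ = |83.4 − 105.8| / 42.9 = 0.5221
Noncentrality parameter: δ = d·√(n/2) = 0.5221 × √(27/2) = 1.9185
One-sided α = 0.01 → critical value z_{0.01} = 2.326.
Power = P(Z > 2.326 − δ) = Φ(-0.408) = 0.3417.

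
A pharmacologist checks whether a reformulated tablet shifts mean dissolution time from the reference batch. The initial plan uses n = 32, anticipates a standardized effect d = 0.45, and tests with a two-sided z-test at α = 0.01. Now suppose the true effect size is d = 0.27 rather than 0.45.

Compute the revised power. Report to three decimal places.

Power ≈ 0.147

With d = 0.27: δ = d·√n = 0.27 × √32 = 1.5274. Critical value z_{0.005} = 2.576.
Revised power = Φ(δ − 2.576) + Φ(−δ − 2.576) = Φ(-1.048) + Φ(-4.103) = 0.1472 + 0.0000 = 0.1472.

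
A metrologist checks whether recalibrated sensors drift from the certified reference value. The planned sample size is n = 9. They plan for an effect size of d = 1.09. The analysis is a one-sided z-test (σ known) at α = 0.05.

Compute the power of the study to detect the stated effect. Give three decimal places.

Power ≈ 0.948

Noncentrality parameter: δ = d·√n = 1.09 × √9 = 3.2700
Critical value for a one-sided test at α = 0.05: z_α = 1.645.
Power = P(Z > 1.645 − δ) = Φ(1.625) = 0.9479.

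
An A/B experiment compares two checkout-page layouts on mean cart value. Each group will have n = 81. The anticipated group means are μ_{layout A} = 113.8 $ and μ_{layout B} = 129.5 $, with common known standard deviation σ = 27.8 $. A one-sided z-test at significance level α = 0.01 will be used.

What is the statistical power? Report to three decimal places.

Standardized effect: d = |μ_{layout A} − μ_{layout B}| / σ = |113.8 − 129.5| / 27.8 = 0.5647
Noncentrality parameter: δ = d·√(n/2) = 0.5647 × √(81/2) = 3.5940
One-sided α = 0.01 → critical value z_{0.01} = 2.326.
Power = Φ(δ − 2.326) = Φ(1.268) = 0.8975.

Power ≈ 0.898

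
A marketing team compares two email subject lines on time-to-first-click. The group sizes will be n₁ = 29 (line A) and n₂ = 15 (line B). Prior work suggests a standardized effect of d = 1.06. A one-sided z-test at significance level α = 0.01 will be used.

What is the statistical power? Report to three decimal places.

Power ≈ 0.843

Noncentrality parameter: δ = d / √(1/n₁ + 1/n₂) = 1.06 / √(1/29 + 1/15) = 3.3329
Critical value for a one-sided test at α = 0.01: z_α = 2.326.
Power = P(Z > 2.326 − δ) = Φ(1.007) = 0.8429.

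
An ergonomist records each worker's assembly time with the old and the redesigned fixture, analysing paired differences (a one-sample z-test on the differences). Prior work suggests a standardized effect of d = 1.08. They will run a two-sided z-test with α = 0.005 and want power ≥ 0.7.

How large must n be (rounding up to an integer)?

n = 10

Set Φ(δ − 2.807) = 0.7; then δ − 2.807 = Φ⁻¹(0.7) = 0.524, giving δ = 3.331.
(For δ > 0 the lower-tail rejection region contributes negligibly to power, so the one-term inversion is standard.)
δ = d·√n ⇒ n = (δ/d)² = (3.331 / 1.08)² = 9.52.
Round up to the next whole unit.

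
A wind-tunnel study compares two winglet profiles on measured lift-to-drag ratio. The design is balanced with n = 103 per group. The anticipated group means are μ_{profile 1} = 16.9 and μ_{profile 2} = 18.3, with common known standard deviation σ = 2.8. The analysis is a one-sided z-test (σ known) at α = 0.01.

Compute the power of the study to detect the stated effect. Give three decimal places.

Power ≈ 0.896

Standardized effect: d = |μ_{profile 1} − μ_{profile 2}| / σ = |16.9 − 18.3| / 2.8 = 0.5000
Noncentrality parameter: δ = d·√(n/2) = 0.5000 × √(103/2) = 3.5882
Critical value for a one-sided test at α = 0.01: z_α = 2.326.
Power = Φ(δ − 2.326) = Φ(1.262) = 0.8965.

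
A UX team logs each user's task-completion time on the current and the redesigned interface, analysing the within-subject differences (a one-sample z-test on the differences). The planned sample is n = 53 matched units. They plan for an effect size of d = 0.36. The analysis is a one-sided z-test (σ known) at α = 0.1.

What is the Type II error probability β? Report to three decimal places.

Noncentrality parameter: δ = d·√n = 0.36 × √53 = 2.6208
Critical value for a one-sided test at α = 0.1: z_α = 1.282.
Power = Φ(δ − 1.282) = Φ(1.339) = 0.9098.
Type II error: β = 1 − power = 1 − 0.9098 = 0.0902.

β ≈ 0.090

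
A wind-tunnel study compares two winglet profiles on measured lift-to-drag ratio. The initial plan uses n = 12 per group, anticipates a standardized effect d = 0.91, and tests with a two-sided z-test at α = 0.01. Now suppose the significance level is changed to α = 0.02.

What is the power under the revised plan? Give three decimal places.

δ = d·√(n/2) = 0.91 × √(12/2) = 2.2290 (unchanged). New critical value: z_{0.01} = 2.326.
Revised power = Φ(δ − 2.326) + Φ(−δ − 2.326) = Φ(-0.097) + Φ(-4.555) = 0.4612 + 0.0000 = 0.4612.

Power ≈ 0.461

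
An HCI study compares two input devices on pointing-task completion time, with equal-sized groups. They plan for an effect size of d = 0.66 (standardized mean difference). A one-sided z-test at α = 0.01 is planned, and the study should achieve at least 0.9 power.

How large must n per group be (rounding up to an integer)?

For power 0.9 need Φ(δ − z_{0.01}) = 0.9, so δ = z_{0.01} + z_{0.10} = 2.326 + 1.282 = 3.608.
δ = d·√(n/2) ⇒ n = 2(δ/d)² = 2 × (3.608 / 0.66)² = 59.77.
Round up to the next whole unit.

n = 60 per group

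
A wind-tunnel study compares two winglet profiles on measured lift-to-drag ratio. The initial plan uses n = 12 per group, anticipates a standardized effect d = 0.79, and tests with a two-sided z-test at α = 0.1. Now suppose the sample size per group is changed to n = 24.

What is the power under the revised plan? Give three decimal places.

Power ≈ 0.863

With n = 24 per group: δ = d·√(n/2) = 0.79 × √(24/2) = 2.7366. Critical value z_{0.05} = 1.645.
Revised power = Φ(δ − 1.645) + Φ(−δ − 1.645) = Φ(1.092) + Φ(-4.381) = 0.8625 + 0.0000 = 0.8625.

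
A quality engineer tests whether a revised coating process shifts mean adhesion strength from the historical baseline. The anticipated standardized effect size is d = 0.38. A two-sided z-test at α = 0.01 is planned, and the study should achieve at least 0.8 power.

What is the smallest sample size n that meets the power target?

n = 81

For power 0.8 need Φ(δ − z_{0.005}) = 0.8, so δ = z_{0.005} + z_{0.20} = 2.576 + 0.842 = 3.417.
(For δ > 0 the lower-tail rejection region contributes negligibly to power, so the one-term inversion is standard.)
δ = d·√n ⇒ n = (δ/d)² = (3.417 / 0.38)² = 80.88.
Rounding up, n = 81.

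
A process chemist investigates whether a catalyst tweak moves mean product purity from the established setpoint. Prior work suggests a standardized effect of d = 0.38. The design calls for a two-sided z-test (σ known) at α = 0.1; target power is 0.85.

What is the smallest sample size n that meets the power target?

n = 50

For power 0.85 need Φ(δ − z_{0.05}) = 0.85, so δ = z_{0.05} + z_{0.15} = 1.645 + 1.036 = 2.681.
(Ignoring the negligible lower-tail rejection probability gives the usual closed-form inversion.)
δ = d·√n ⇒ n = (δ/d)² = (2.681 / 0.38)² = 49.79.
Rounding up, n = 50.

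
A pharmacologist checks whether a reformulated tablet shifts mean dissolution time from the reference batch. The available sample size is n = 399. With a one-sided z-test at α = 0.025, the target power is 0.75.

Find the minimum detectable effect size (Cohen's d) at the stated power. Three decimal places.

d ≈ 0.132

Need Φ(δ − 1.960) = 0.75, so δ = 1.960 + 0.674 = 2.634.
δ = d·√n ⇒ d = δ/√n = 2.634/√399 = 0.1319.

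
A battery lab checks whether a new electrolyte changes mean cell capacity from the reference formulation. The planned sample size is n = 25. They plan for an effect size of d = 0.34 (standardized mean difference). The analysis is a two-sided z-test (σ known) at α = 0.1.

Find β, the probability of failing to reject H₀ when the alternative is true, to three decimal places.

β ≈ 0.478

Noncentrality parameter: δ = d·√n = 0.34 × √25 = 1.7000
Critical value for a two-sided test at α = 0.1: z_{α/2} = 1.645.
Power = Φ(δ − 1.645) + Φ(−δ − 1.645) = Φ(0.055) + Φ(-3.345) = 0.5220 + 0.0004 = 0.5224.
Type II error: β = 1 − power = 1 − 0.5224 = 0.4776.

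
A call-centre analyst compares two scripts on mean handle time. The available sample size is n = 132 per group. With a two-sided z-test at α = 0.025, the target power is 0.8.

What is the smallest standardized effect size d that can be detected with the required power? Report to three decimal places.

Required noncentrality: δ = z_{0.0125} + z_{0.20} = 2.241 + 0.842 = 3.083.
(The second rejection-region term Φ(−δ − z_{α/2}) is negligible and dropped.)
δ = d·√(n/2) ⇒ d = δ/√(n/2) = 3.083/√(132/2) = 0.3795.

d ≈ 0.379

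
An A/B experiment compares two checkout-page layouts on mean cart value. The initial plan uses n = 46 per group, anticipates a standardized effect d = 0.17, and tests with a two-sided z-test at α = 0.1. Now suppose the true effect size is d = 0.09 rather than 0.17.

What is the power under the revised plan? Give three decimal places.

With d = 0.09: δ = d·√(n/2) = 0.09 × √(46/2) = 0.4316. Critical value z_{0.05} = 1.645.
Revised power = Φ(δ − 1.645) + Φ(−δ − 1.645) = Φ(-1.213) + Φ(-2.076) = 0.1125 + 0.0189 = 0.1314.

Power ≈ 0.131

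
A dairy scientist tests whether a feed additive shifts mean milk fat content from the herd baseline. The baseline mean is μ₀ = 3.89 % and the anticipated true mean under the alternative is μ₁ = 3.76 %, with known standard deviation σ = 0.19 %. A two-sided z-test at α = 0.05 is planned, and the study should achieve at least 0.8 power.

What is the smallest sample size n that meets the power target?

n = 17

Standardized effect: d = |μ₁ − μ₀| / σ = |3.76 − 3.89| / 0.19 = 0.6842
Set Φ(δ − 1.960) = 0.8; then δ − 1.960 = Φ⁻¹(0.8) = 0.842, giving δ = 2.802.
(The Φ(−δ − z_{α/2}) term is vanishingly small for δ > 0 and is dropped in the standard sample-size formula.)
δ = d·√n ⇒ n = (δ/d)² = (2.802 / 0.6842)² = 16.77.
Round up to the next whole unit.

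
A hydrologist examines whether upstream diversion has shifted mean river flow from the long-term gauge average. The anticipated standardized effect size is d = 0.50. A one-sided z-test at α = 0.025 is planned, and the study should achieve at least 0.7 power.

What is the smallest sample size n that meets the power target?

Set Φ(δ − 1.960) = 0.7; then δ − 1.960 = Φ⁻¹(0.7) = 0.524, giving δ = 2.484.
δ = d·√n ⇒ n = (δ/d)² = (2.484 / 0.50)² = 24.69.
Rounding up, n = 25.

n = 25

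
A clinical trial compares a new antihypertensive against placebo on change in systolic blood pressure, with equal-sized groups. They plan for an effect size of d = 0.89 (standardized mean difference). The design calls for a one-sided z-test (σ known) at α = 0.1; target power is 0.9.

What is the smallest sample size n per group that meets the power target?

For power 0.9 need Φ(δ − z_{0.1}) = 0.9, so δ = z_{0.1} + z_{0.10} = 1.282 + 1.282 = 2.563.
δ = d·√(n/2) ⇒ n = 2(δ/d)² = 2 × (2.563 / 0.89)² = 16.59.
Round up to the next whole unit.

n = 17 per group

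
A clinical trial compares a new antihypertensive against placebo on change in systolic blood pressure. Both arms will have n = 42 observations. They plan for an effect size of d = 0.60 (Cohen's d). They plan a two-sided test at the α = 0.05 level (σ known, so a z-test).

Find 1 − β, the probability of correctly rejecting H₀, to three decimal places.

Power ≈ 0.785

Noncentrality parameter: δ = d·√(n/2) = 0.60 × √(42/2) = 2.7495
Two-sided α = 0.05 → critical value z_{0.025} = 1.960.
Power = Φ(δ − 1.960) + Φ(−δ − 1.960) = Φ(0.790) + Φ(-4.710) = 0.7851 + 0.0000 = 0.7851.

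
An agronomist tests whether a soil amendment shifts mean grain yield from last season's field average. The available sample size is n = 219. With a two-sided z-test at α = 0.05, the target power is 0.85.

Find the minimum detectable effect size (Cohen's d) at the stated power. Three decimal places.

Required noncentrality: δ = z_{0.025} + z_{0.15} = 1.960 + 1.036 = 2.996.
(The second rejection-region term Φ(−δ − z_{α/2}) is negligible and dropped.)
δ = d·√n ⇒ d = δ/√n = 2.996/√219 = 0.2025.

d ≈ 0.202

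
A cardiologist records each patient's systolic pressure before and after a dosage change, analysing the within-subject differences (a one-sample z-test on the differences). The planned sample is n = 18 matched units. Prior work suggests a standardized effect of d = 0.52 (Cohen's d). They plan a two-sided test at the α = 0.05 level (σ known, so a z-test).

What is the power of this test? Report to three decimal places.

Noncentrality parameter: δ = d·√n = 0.52 × √18 = 2.2062
Two-sided α = 0.05 → critical value z_{0.025} = 1.960.
Power = Φ(δ − 1.960) + Φ(−δ − 1.960) = Φ(0.246) + Φ(-4.166) = 0.5972 + 0.0000 = 0.5973.

Power ≈ 0.597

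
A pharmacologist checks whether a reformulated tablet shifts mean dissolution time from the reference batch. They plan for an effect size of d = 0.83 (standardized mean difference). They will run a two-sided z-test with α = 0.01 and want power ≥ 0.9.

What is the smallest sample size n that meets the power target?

n = 22

Set Φ(δ − 2.576) = 0.9; then δ − 2.576 = Φ⁻¹(0.9) = 1.282, giving δ = 3.857.
(The Φ(−δ − z_{α/2}) term is vanishingly small for δ > 0 and is dropped in the standard sample-size formula.)
δ = d·√n ⇒ n = (δ/d)² = (3.857 / 0.83)² = 21.60.
Rounding up, n = 22.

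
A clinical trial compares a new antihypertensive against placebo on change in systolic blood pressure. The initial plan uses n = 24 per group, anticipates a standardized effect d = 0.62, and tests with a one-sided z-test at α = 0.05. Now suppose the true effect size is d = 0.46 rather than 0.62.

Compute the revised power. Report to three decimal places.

With d = 0.46: δ = d·√(n/2) = 0.46 × √(24/2) = 1.5935. Critical value z_{0.05} = 1.645.
Revised power = P(Z > 1.645 − δ) = Φ(-0.051) = 0.4795.

Power ≈ 0.480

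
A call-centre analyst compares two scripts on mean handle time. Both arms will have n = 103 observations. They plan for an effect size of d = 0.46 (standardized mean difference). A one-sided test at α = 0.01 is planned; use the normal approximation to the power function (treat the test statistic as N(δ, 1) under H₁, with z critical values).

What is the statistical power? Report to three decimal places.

Power ≈ 0.835

Noncentrality parameter: δ = d·√(n/2) = 0.46 × √(103/2) = 3.3011
Critical value for a one-sided test at α = 0.01: z_α = 2.326.
Power = P(Z > 2.326 − δ) = Φ(0.975) = 0.8352.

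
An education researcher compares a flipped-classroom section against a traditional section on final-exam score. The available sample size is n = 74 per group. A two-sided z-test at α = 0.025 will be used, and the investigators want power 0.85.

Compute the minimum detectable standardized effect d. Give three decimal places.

d ≈ 0.539

Required noncentrality: δ = z_{0.0125} + z_{0.15} = 2.241 + 1.036 = 3.278.
(Lower-tail contribution to power is negligible for δ > 0.)
δ = d·√(n/2) ⇒ d = δ/√(n/2) = 3.278/√(74/2) = 0.5389.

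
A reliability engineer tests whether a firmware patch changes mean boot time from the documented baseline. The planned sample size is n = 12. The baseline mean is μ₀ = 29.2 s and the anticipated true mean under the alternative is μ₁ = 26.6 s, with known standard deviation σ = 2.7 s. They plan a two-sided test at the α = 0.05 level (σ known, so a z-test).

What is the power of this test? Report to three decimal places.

Power ≈ 0.916

Standardized effect: d = |μ₁ − μ₀| / σ = |26.6 − 29.2| / 2.7 = 0.9630
Noncentrality parameter: δ = d·√n = 0.9630 × √12 = 3.3358
Two-sided α = 0.05 → critical value z_{0.025} = 1.960.
Power = Φ(δ − 1.960) + Φ(−δ − 1.960) = Φ(1.376) + Φ(-5.296) = 0.9156 + 0.0000 = 0.9156.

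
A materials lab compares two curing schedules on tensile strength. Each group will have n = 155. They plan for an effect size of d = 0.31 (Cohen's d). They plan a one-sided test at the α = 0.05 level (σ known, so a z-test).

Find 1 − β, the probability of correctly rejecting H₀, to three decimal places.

Noncentrality parameter: δ = d·√(n/2) = 0.31 × √(155/2) = 2.7291
One-sided α = 0.05 → critical value z_{0.05} = 1.645.
Power = P(Z > 1.645 − δ) = Φ(1.084) = 0.8609.

Power ≈ 0.861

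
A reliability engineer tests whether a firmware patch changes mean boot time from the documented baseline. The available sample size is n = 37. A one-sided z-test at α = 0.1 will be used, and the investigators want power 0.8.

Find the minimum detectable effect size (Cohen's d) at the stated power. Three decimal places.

d ≈ 0.349

Need Φ(δ − 1.282) = 0.8, so δ = 1.282 + 0.842 = 2.123.
δ = d·√n ⇒ d = δ/√n = 2.123/√37 = 0.3490.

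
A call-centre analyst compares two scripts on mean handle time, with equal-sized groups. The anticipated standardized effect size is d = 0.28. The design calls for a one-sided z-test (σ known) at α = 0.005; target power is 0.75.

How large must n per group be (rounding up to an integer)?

For power 0.75 need Φ(δ − z_{0.005}) = 0.75, so δ = z_{0.005} + z_{0.25} = 2.576 + 0.674 = 3.250.
δ = d·√(n/2) ⇒ n = 2(δ/d)² = 2 × (3.250 / 0.28)² = 269.50.
Round up to the next whole unit.

n = 270 per group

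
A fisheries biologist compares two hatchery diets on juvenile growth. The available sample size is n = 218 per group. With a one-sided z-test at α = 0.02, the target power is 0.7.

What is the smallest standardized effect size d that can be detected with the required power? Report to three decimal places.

d ≈ 0.247

Need Φ(δ − 2.054) = 0.7, so δ = 2.054 + 0.524 = 2.578.
δ = d·√(n/2) ⇒ d = δ/√(n/2) = 2.578/√(218/2) = 0.2469.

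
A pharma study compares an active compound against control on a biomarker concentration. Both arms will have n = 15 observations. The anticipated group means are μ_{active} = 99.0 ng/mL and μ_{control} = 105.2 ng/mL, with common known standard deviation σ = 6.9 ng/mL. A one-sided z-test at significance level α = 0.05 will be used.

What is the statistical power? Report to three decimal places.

Power ≈ 0.793

Standardized effect: d = |μ_{active} − μ_{control}| / σ = |99.0 − 105.2| / 6.9 = 0.8986
Noncentrality parameter: δ = d·√(n/2) = 0.8986 × √(15/2) = 2.4608
Critical value for a one-sided test at α = 0.05: z_α = 1.645.
Power = Φ(δ − 1.645) = Φ(0.816) = 0.7927.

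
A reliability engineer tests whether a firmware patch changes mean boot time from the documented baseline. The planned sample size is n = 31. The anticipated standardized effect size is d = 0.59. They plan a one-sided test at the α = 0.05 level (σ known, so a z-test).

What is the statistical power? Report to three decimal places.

Noncentrality parameter: δ = d·√n = 0.59 × √31 = 3.2850
One-sided α = 0.05 → critical value z_{0.05} = 1.645.
Power = P(Z > 1.645 − δ) = Φ(1.640) = 0.9495.

Power ≈ 0.950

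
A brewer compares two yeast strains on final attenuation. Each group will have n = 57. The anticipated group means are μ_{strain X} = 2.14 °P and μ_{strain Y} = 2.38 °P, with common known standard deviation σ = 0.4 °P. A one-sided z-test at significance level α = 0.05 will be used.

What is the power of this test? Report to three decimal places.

Standardized effect: d = |μ_{strain X} − μ_{strain Y}| / σ = |2.14 − 2.38| / 0.4 = 0.6000
Noncentrality parameter: δ = d·√(n/2) = 0.6000 × √(57/2) = 3.2031
One-sided α = 0.05 → critical value z_{0.05} = 1.645.
Power = Φ(δ − 1.645) = Φ(1.558) = 0.9404.

Power ≈ 0.940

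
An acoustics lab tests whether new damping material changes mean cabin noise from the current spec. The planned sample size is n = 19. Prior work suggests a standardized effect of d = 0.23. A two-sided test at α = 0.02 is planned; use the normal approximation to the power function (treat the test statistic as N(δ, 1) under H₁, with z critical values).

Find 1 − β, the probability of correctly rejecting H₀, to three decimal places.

Power ≈ 0.093

Noncentrality parameter: δ = d·√n = 0.23 × √19 = 1.0025
Two-sided α = 0.02 → critical value z_{0.01} = 2.326.
Power = Φ(δ − 2.326) + Φ(−δ − 2.326) = Φ(-1.324) + Φ(-3.329) = 0.0928 + 0.0004 = 0.0932.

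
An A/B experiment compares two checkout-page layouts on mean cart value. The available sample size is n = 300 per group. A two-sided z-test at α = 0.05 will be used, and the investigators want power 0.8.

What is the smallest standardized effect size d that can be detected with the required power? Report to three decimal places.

d ≈ 0.229

Need Φ(δ − 1.960) = 0.8, so δ = 1.960 + 0.842 = 2.802.
(Lower-tail contribution to power is negligible for δ > 0.)
δ = d·√(n/2) ⇒ d = δ/√(n/2) = 2.802/√(300/2) = 0.2287.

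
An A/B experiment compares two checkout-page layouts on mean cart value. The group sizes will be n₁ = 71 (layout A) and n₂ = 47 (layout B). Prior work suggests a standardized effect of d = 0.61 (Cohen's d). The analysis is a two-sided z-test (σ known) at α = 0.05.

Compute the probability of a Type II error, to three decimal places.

Noncentrality parameter: δ = d / √(1/n₁ + 1/n₂) = 0.61 / √(1/71 + 1/47) = 3.2439
Two-sided α = 0.05 → critical value z_{0.025} = 1.960.
Power = Φ(δ − 1.960) + Φ(−δ − 1.960) = Φ(1.284) + Φ(-5.204) = 0.9004 + 0.0000 = 0.9004.
Type II error: β = 1 − power = 1 − 0.9004 = 0.0996.

β ≈ 0.100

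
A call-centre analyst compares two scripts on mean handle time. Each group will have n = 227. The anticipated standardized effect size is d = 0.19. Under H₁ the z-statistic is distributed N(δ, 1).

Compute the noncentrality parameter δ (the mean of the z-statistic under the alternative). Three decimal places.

The noncentrality parameter scales effect size by the design's sample-size factor: δ = d·√(n/2) = 0.19 × √(227/2) = 2.0242

δ ≈ 2.024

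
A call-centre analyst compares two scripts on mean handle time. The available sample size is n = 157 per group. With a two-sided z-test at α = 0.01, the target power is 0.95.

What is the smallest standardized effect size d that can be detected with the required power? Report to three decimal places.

Required noncentrality: δ = z_{0.005} + z_{0.05} = 2.576 + 1.645 = 4.221.
(The second rejection-region term Φ(−δ − z_{α/2}) is negligible and dropped.)
δ = d·√(n/2) ⇒ d = δ/√(n/2) = 4.221/√(157/2) = 0.4764.

d ≈ 0.476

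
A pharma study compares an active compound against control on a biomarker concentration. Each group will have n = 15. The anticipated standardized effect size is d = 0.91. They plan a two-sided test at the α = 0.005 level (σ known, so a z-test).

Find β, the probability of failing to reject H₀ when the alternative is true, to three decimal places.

Noncentrality parameter: δ = d·√(n/2) = 0.91 × √(15/2) = 2.4921
Critical value for a two-sided test at α = 0.005: z_{α/2} = 2.807.
Power = Φ(δ − 2.807) + Φ(−δ − 2.807) = Φ(-0.315) + Φ(-5.299) = 0.3764 + 0.0000 = 0.3764.
Type II error: β = 1 − power = 1 − 0.3764 = 0.6236.

β ≈ 0.624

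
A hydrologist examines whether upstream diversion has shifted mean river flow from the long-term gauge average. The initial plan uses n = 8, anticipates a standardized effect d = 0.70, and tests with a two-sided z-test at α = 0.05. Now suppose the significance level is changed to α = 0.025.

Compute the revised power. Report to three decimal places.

δ = d·√n = 0.70 × √8 = 1.9799 (unchanged). New critical value: z_{0.0125} = 2.241.
Revised power = Φ(δ − 2.241) + Φ(−δ − 2.241) = Φ(-0.262) + Φ(-4.221) = 0.3969 + 0.0000 = 0.3969.

Power ≈ 0.397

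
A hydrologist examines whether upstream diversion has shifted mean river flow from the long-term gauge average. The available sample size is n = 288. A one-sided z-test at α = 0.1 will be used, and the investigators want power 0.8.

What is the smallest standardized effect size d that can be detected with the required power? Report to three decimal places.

Required noncentrality: δ = z_{0.1} + z_{0.20} = 1.282 + 0.842 = 2.123.
δ = d·√n ⇒ d = δ/√n = 2.123/√288 = 0.1251.

d ≈ 0.125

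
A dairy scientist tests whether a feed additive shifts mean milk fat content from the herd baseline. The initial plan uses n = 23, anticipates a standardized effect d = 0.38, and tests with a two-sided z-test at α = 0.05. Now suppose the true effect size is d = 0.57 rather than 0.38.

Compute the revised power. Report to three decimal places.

Power ≈ 0.780

With d = 0.57: δ = d·√n = 0.57 × √23 = 2.7336. Critical value z_{0.025} = 1.960.
Revised power = Φ(δ − 1.960) + Φ(−δ − 1.960) = Φ(0.774) + Φ(-4.694) = 0.7804 + 0.0000 = 0.7804.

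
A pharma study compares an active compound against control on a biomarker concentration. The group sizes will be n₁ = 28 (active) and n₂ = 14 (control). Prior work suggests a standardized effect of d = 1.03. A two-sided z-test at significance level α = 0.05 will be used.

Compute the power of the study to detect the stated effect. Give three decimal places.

Power ≈ 0.882

Noncentrality parameter: λ = d / √(1/n₁ + 1/n₂) = 1.03 / √(1/28 + 1/14) = 3.1467
Two-sided α = 0.05 → critical value z_{0.025} = 1.960.
Power = Φ(λ − 1.960) + Φ(−λ − 1.960) = Φ(1.187) + Φ(-5.107) = 0.8823 + 0.0000 = 0.8823.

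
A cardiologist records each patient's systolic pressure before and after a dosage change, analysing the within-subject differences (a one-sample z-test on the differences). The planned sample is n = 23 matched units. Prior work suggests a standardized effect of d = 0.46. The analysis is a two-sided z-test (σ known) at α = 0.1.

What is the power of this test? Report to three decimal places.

Noncentrality parameter: δ = d·√n = 0.46 × √23 = 2.2061
Two-sided α = 0.1 → critical value z_{0.05} = 1.645.
Power = Φ(δ − 1.645) + Φ(−δ − 1.645) = Φ(0.561) + Φ(-3.851) = 0.7127 + 0.0001 = 0.7127.

Power ≈ 0.713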